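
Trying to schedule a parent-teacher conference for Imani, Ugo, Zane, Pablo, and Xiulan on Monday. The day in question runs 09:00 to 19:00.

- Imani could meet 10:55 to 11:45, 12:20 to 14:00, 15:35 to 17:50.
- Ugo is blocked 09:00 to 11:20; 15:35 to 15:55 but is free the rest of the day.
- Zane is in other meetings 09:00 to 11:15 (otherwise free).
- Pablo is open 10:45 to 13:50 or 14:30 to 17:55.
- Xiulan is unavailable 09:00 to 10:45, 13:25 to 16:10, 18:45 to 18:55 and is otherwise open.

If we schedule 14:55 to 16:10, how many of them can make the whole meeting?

Imani free: 10:55-11:45, 12:20-14:00, 15:35-17:50.
Ugo free: 11:20-15:35, 15:55-19:00 (invert busy blocks within the working day).
Zane free: 11:15-19:00 (invert busy blocks within the working day).
Pablo free: 10:45-13:50, 14:30-17:55.
Xiulan free: 10:45-13:25, 16:10-18:45, 18:55-19:00 (invert busy blocks within the working day).
Zane and Pablo can make the full 14:55-16:10 slot — that's 2.

2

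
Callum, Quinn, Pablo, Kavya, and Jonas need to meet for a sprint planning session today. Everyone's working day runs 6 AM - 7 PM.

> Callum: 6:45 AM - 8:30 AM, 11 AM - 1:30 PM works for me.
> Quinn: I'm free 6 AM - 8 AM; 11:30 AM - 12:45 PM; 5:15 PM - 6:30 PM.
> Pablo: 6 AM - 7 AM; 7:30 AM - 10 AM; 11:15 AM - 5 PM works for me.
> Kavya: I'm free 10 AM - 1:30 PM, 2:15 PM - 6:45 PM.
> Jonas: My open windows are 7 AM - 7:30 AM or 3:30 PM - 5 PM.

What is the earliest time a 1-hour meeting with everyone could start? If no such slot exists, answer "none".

none

Callum ∩ Quinn: 06:45-08:00, 11:30-12:45.
Callum ∩ Quinn ∩ Pablo: 06:45-07:00, 07:30-08:00, 11:30-12:45.
Callum ∩ Quinn ∩ Pablo ∩ Kavya: 11:30-12:45.
Callum ∩ Quinn ∩ Pablo ∩ Kavya ∩ Jonas: ∅.
There is no time when everyone is free.
No common window is at least 60 minutes long.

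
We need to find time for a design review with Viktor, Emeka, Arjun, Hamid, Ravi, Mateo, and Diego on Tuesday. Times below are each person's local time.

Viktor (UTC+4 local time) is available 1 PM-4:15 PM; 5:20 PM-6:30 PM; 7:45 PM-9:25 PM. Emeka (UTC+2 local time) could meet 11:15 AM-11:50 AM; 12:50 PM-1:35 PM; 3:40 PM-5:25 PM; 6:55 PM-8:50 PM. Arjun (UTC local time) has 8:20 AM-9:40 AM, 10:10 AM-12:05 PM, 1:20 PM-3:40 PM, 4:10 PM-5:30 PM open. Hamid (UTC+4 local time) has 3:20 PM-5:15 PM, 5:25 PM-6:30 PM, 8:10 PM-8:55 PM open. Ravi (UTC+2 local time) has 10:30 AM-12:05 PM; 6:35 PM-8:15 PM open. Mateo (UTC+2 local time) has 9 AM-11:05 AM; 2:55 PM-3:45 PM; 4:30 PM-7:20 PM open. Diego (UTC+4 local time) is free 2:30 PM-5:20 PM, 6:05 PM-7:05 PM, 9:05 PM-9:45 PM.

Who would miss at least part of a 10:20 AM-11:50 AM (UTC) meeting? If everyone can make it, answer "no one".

Viktor in UTC: 09:00-12:15, 13:20-14:30, 15:45-17:25 (subtract 4h to convert from UTC+4).
Emeka in UTC: 09:15-09:50, 10:50-11:35, 13:40-15:25, 16:55-18:50 (subtract 2h to convert from UTC+2).
Arjun in UTC: 08:20-09:40, 10:10-12:05, 13:20-15:40, 16:10-17:30.
Hamid in UTC: 11:20-13:15, 13:25-14:30, 16:10-16:55 (subtract 4h to convert from UTC+4).
Ravi in UTC: 08:30-10:05, 16:35-18:15 (subtract 2h to convert from UTC+2).
Mateo in UTC: 07:00-09:05, 12:55-13:45, 14:30-17:20 (subtract 2h to convert from UTC+2).
Diego in UTC: 10:30-13:20, 14:05-15:05, 17:05-17:45 (subtract 4h to convert from UTC+4).
Viktor: free for 10:20-11:50. Emeka: not fully free for 10:20-11:50. Arjun: free for 10:20-11:50. Hamid: not fully free for 10:20-11:50. Ravi: not fully free for 10:20-11:50. Mateo: not fully free for 10:20-11:50. Diego: not fully free for 10:20-11:50.

Diego, Emeka, Hamid, Mateo, Ravi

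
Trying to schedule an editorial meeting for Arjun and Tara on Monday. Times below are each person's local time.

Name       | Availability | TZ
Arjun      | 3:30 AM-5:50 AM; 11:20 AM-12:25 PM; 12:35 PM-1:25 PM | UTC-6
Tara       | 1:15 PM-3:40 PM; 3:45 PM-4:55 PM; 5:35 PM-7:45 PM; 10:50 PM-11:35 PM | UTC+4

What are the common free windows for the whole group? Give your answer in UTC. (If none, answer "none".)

Arjun in UTC: 09:30-11:50, 17:20-18:25, 18:35-19:25 (add 6h to convert from UTC-6).
Tara in UTC: 09:15-11:40, 11:45-12:55, 13:35-15:45, 18:50-19:35 (subtract 4h to convert from UTC+4).
Arjun ∩ Tara: 09:30-11:40, 11:45-11:50, 18:50-19:25.

09:30-11:40, 11:45-11:50, 18:50-19:25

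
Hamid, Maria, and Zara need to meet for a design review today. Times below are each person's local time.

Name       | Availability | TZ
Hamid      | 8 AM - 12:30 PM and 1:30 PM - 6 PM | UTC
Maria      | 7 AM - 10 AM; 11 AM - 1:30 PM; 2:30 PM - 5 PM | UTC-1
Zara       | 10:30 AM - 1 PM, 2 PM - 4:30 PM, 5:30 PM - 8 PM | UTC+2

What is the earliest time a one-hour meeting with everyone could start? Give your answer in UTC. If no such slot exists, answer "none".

Hamid in UTC: 08:00-12:30, 13:30-18:00.
Maria in UTC: 08:00-11:00, 12:00-14:30, 15:30-18:00 (add 1h to convert from UTC-1).
Zara in UTC: 08:30-11:00, 12:00-14:30, 15:30-18:00 (subtract 2h to convert from UTC+2).
Hamid ∩ Maria: 08:00-11:00, 12:00-12:30, 13:30-14:30, 15:30-18:00.
Hamid ∩ Maria ∩ Zara: 08:30-11:00, 12:00-12:30, 13:30-14:30, 15:30-18:00.
Those are the intersection windows.
The first common window of at least 60 minutes is 08:30-11:00, so the earliest start is 08:30.

08:30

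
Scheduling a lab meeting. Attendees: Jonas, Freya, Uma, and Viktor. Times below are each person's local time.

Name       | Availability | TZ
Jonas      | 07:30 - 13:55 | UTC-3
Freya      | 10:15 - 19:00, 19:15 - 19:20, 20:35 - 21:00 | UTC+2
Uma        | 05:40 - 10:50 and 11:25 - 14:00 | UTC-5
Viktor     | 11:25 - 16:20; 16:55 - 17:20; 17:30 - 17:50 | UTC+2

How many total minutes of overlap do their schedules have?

Jonas in UTC: 10:30-16:55 (add 3h to convert from UTC-3).
Freya in UTC: 08:15-17:00, 17:15-17:20, 18:35-19:00 (subtract 2h to convert from UTC+2).
Uma in UTC: 10:40-15:50, 16:25-19:00 (add 5h to convert from UTC-5).
Viktor in UTC: 09:25-14:20, 14:55-15:20, 15:30-15:50 (subtract 2h to convert from UTC+2).
Jonas ∩ Freya: 10:30-16:55.
Jonas ∩ Freya ∩ Uma: 10:40-15:50, 16:25-16:55.
Jonas ∩ Freya ∩ Uma ∩ Viktor: 10:40-14:20, 14:55-15:20, 15:30-15:50.
Summing the common windows: 220 + 25 + 20 = 265 minutes.

265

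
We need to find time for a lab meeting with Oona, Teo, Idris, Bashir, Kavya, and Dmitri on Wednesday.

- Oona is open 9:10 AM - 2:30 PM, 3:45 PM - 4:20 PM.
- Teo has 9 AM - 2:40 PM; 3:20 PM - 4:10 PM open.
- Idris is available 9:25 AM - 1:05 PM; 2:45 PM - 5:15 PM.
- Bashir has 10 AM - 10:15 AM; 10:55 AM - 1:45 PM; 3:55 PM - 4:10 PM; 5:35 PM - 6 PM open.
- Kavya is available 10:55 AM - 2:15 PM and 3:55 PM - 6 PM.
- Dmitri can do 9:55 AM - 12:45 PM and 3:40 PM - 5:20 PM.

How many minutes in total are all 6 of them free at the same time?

Oona ∩ Teo: 09:10-14:30, 15:45-16:10.
Oona ∩ Teo ∩ Idris: 09:25-13:05, 15:45-16:10.
Oona ∩ Teo ∩ Idris ∩ Bashir: 10:00-10:15, 10:55-13:05, 15:55-16:10.
Oona ∩ Teo ∩ Idris ∩ Bashir ∩ Kavya: 10:55-13:05, 15:55-16:10.
Oona ∩ Teo ∩ Idris ∩ Bashir ∩ Kavya ∩ Dmitri: 10:55-12:45, 15:55-16:10.
Summing the common windows: 110 + 15 = 125 minutes.

125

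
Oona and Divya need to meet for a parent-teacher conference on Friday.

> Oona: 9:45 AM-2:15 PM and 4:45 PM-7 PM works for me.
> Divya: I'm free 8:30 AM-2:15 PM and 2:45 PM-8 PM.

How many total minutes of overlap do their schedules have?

Oona ∩ Divya: 09:45-14:15, 16:45-19:00.
Summing the common windows: 270 + 135 = 405 minutes.

405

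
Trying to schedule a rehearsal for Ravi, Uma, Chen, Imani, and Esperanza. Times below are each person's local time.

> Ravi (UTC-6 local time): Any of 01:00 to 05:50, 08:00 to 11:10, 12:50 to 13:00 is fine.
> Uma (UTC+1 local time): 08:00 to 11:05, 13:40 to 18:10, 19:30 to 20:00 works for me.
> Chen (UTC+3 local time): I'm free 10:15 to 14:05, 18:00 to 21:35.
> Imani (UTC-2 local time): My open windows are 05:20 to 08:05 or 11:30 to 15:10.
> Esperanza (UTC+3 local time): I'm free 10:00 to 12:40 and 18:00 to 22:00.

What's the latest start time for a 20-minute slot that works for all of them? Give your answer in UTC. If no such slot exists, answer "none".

Ravi in UTC: 07:00-11:50, 14:00-17:10, 18:50-19:00 (add 6h to convert from UTC-6).
Uma in UTC: 07:00-10:05, 12:40-17:10, 18:30-19:00 (subtract 1h to convert from UTC+1).
Chen in UTC: 07:15-11:05, 15:00-18:35 (subtract 3h to convert from UTC+3).
Imani in UTC: 07:20-10:05, 13:30-17:10 (add 2h to convert from UTC-2).
Esperanza in UTC: 07:00-09:40, 15:00-19:00 (subtract 3h to convert from UTC+3).
Ravi ∩ Uma: 07:00-10:05, 14:00-17:10, 18:50-19:00.
Ravi ∩ Uma ∩ Chen: 07:15-10:05, 15:00-17:10.
Ravi ∩ Uma ∩ Chen ∩ Imani: 07:20-10:05, 15:00-17:10.
Ravi ∩ Uma ∩ Chen ∩ Imani ∩ Esperanza: 07:20-09:40, 15:00-17:10.
The last common window of at least 20 minutes is 15:00-17:10; a 20-minute meeting can start as late as 16:50 and still end by 17:10.

16:50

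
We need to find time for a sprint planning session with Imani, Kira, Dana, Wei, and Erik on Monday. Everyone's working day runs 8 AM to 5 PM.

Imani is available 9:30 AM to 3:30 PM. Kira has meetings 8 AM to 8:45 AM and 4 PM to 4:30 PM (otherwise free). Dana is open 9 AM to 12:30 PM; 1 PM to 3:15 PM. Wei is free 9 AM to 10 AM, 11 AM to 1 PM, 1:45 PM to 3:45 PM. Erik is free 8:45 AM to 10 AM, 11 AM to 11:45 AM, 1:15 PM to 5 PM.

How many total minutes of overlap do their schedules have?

Imani free: 09:30-15:30.
Kira free: 08:45-16:00, 16:30-17:00 (invert busy blocks within the working day).
Dana free: 09:00-12:30, 13:00-15:15.
Wei free: 09:00-10:00, 11:00-13:00, 13:45-15:45.
Erik free: 08:45-10:00, 11:00-11:45, 13:15-17:00.
Imani ∩ Kira: 09:30-15:30.
Imani ∩ Kira ∩ Dana: 09:30-12:30, 13:00-15:15.
Imani ∩ Kira ∩ Dana ∩ Wei: 09:30-10:00, 11:00-12:30, 13:45-15:15.
Imani ∩ Kira ∩ Dana ∩ Wei ∩ Erik: 09:30-10:00, 11:00-11:45, 13:45-15:15.
So the common availability across everyone is 09:30-10:00, 11:00-11:45, 13:45-15:15.
Summing the common windows: 30 + 45 + 90 = 165 minutes.

165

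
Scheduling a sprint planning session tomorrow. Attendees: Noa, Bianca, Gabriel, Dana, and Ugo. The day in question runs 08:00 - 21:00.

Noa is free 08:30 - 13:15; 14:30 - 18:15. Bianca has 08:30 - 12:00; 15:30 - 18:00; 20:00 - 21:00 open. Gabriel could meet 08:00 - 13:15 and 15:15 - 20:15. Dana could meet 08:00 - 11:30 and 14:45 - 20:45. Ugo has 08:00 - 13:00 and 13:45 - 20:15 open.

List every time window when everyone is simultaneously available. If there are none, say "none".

08:30-11:30, 15:30-18:00

Noa ∩ Bianca: 08:30-12:00, 15:30-18:00.
Noa ∩ Bianca ∩ Gabriel: 08:30-12:00, 15:30-18:00.
Noa ∩ Bianca ∩ Gabriel ∩ Dana: 08:30-11:30, 15:30-18:00.
Noa ∩ Bianca ∩ Gabriel ∩ Dana ∩ Ugo: 08:30-11:30, 15:30-18:00.
Those are the intersection windows.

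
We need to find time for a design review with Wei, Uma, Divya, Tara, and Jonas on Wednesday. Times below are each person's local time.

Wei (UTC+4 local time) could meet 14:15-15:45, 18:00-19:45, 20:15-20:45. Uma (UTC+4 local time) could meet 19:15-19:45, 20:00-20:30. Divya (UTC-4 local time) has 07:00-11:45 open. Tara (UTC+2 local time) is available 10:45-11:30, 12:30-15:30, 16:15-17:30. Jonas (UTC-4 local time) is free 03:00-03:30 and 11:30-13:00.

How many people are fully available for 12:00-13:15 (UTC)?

2

Wei in UTC: 10:15-11:45, 14:00-15:45, 16:15-16:45 (subtract 4h to convert from UTC+4).
Uma in UTC: 15:15-15:45, 16:00-16:30 (subtract 4h to convert from UTC+4).
Divya in UTC: 11:00-15:45 (add 4h to convert from UTC-4).
Tara in UTC: 08:45-09:30, 10:30-13:30, 14:15-15:30 (subtract 2h to convert from UTC+2).
Jonas in UTC: 07:00-07:30, 15:30-17:00 (add 4h to convert from UTC-4).
Divya and Tara can make the full 12:00-13:15 slot — that's 2.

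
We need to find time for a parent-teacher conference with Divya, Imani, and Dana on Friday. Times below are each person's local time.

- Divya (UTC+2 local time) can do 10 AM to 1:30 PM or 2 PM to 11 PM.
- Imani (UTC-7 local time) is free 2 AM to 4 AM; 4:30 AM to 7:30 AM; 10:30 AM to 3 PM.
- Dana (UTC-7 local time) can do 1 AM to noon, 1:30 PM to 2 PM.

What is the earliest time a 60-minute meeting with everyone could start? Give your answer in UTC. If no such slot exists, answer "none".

09:00

Divya in UTC: 08:00-11:30, 12:00-21:00 (subtract 2h to convert from UTC+2).
Imani in UTC: 09:00-11:00, 11:30-14:30, 17:30-22:00 (add 7h to convert from UTC-7).
Dana in UTC: 08:00-19:00, 20:30-21:00 (add 7h to convert from UTC-7).
Divya ∩ Imani: 09:00-11:00, 12:00-14:30, 17:30-21:00.
Divya ∩ Imani ∩ Dana: 09:00-11:00, 12:00-14:30, 17:30-19:00, 20:30-21:00.
The first common window of at least 60 minutes is 09:00-11:00, so the earliest start is 09:00.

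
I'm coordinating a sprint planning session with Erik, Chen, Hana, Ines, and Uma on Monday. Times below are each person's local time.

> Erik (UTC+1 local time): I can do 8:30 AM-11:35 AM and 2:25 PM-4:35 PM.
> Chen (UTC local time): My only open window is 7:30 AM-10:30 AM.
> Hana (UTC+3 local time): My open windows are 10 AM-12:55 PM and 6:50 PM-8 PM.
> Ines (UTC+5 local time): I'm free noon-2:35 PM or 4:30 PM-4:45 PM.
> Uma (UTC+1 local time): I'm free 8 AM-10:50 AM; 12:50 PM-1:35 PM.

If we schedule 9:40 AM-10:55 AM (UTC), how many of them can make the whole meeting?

0

Erik in UTC: 07:30-10:35, 13:25-15:35 (subtract 1h to convert from UTC+1).
Chen in UTC: 07:30-10:30.
Hana in UTC: 07:00-09:55, 15:50-17:00 (subtract 3h to convert from UTC+3).
Ines in UTC: 07:00-09:35, 11:30-11:45 (subtract 5h to convert from UTC+5).
Uma in UTC: 07:00-09:50, 11:50-12:35 (subtract 1h to convert from UTC+1).
nobody can make the full 09:40-10:55 slot — that's 0.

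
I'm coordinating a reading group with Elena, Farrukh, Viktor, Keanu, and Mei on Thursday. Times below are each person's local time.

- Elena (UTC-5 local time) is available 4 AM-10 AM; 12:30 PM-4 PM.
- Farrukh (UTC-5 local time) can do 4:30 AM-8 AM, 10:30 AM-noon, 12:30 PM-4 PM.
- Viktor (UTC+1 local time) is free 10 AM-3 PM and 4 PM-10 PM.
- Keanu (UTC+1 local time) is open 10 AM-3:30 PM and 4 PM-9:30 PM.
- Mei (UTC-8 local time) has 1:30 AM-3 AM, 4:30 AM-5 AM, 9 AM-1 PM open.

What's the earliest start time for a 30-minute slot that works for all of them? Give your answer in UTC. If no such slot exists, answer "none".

09:30

Elena in UTC: 09:00-15:00, 17:30-21:00 (add 5h to convert from UTC-5).
Farrukh in UTC: 09:30-13:00, 15:30-17:00, 17:30-21:00 (add 5h to convert from UTC-5).
Viktor in UTC: 09:00-14:00, 15:00-21:00 (subtract 1h to convert from UTC+1).
Keanu in UTC: 09:00-14:30, 15:00-20:30 (subtract 1h to convert from UTC+1).
Mei in UTC: 09:30-11:00, 12:30-13:00, 17:00-21:00 (add 8h to convert from UTC-8).
Elena ∩ Farrukh: 09:30-13:00, 17:30-21:00.
Elena ∩ Farrukh ∩ Viktor: 09:30-13:00, 17:30-21:00.
Elena ∩ Farrukh ∩ Viktor ∩ Keanu: 09:30-13:00, 17:30-20:30.
Elena ∩ Farrukh ∩ Viktor ∩ Keanu ∩ Mei: 09:30-11:00, 12:30-13:00, 17:30-20:30.
The first common window of at least 30 minutes is 09:30-11:00, so the earliest start is 09:30.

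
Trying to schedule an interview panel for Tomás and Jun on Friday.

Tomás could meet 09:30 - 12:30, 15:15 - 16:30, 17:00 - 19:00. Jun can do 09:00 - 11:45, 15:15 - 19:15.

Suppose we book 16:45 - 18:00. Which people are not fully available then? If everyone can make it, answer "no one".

Tomás

Tomás: not fully free for 16:45-18:00. Jun: free for 16:45-18:00.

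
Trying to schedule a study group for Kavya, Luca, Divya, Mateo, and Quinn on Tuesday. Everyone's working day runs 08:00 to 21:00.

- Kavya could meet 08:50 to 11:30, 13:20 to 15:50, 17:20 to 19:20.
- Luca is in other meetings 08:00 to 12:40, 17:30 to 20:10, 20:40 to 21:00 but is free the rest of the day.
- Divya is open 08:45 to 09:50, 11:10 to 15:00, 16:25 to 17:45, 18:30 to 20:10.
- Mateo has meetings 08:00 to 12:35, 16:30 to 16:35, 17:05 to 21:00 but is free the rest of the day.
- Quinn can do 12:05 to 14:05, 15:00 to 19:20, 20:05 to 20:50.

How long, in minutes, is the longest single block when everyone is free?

45

Kavya free: 08:50-11:30, 13:20-15:50, 17:20-19:20.
Luca free: 12:40-17:30, 20:10-20:40 (invert busy blocks within the working day).
Divya free: 08:45-09:50, 11:10-15:00, 16:25-17:45, 18:30-20:10.
Mateo free: 12:35-16:30, 16:35-17:05 (invert busy blocks within the working day).
Quinn free: 12:05-14:05, 15:00-19:20, 20:05-20:50.
Kavya ∩ Luca: 13:20-15:50, 17:20-17:30.
Kavya ∩ Luca ∩ Divya: 13:20-15:00, 17:20-17:30.
Kavya ∩ Luca ∩ Divya ∩ Mateo: 13:20-15:00.
Kavya ∩ Luca ∩ Divya ∩ Mateo ∩ Quinn: 13:20-14:05.
Those are the intersection windows.
The longest is 13:20-14:05 at 45 minutes.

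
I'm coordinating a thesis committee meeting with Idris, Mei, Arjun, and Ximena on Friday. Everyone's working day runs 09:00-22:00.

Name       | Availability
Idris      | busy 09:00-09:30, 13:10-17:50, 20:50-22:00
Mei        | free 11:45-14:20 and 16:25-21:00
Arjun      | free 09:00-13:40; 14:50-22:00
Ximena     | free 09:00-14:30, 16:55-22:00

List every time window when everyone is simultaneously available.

Idris free: 09:30-13:10, 17:50-20:50 (invert busy blocks within the working day).
Mei free: 11:45-14:20, 16:25-21:00.
Arjun free: 09:00-13:40, 14:50-22:00.
Ximena free: 09:00-14:30, 16:55-22:00.
Idris ∩ Mei: 11:45-13:10, 17:50-20:50.
Idris ∩ Mei ∩ Arjun: 11:45-13:10, 17:50-20:50.
Idris ∩ Mei ∩ Arjun ∩ Ximena: 11:45-13:10, 17:50-20:50.

11:45-13:10, 17:50-20:50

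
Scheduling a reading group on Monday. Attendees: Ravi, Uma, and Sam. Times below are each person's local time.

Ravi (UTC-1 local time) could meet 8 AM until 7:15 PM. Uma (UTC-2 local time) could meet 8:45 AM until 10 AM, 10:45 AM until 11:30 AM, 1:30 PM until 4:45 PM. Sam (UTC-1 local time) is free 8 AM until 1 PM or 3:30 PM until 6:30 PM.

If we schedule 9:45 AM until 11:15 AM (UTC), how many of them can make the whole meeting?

2

Ravi in UTC: 09:00-20:15 (add 1h to convert from UTC-1).
Uma in UTC: 10:45-12:00, 12:45-13:30, 15:30-18:45 (add 2h to convert from UTC-2).
Sam in UTC: 09:00-14:00, 16:30-19:30 (add 1h to convert from UTC-1).
Ravi and Sam can make the full 09:45-11:15 slot — that's 2.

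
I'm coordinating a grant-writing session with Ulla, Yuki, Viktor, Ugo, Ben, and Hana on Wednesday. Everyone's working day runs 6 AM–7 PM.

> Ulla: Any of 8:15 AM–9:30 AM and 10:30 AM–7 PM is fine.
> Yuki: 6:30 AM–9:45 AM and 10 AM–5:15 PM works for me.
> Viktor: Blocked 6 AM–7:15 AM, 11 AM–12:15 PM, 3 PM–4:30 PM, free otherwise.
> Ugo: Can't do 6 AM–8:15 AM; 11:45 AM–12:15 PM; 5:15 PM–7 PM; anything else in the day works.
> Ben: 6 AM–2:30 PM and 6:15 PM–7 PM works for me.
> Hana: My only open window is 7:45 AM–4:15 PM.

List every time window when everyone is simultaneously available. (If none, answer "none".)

08:15-09:30, 10:30-11:00, 12:15-14:30

Ulla free: 08:15-09:30, 10:30-19:00.
Yuki free: 06:30-09:45, 10:00-17:15.
Viktor free: 07:15-11:00, 12:15-15:00, 16:30-19:00 (invert busy blocks within the working day).
Ugo free: 08:15-11:45, 12:15-17:15 (invert busy blocks within the working day).
Ben free: 06:00-14:30, 18:15-19:00.
Hana free: 07:45-16:15.
Ulla ∩ Yuki: 08:15-09:30, 10:30-17:15.
Ulla ∩ Yuki ∩ Viktor: 08:15-09:30, 10:30-11:00, 12:15-15:00, 16:30-17:15.
Ulla ∩ Yuki ∩ Viktor ∩ Ugo: 08:15-09:30, 10:30-11:00, 12:15-15:00, 16:30-17:15.
Ulla ∩ Yuki ∩ Viktor ∩ Ugo ∩ Ben: 08:15-09:30, 10:30-11:00, 12:15-14:30.
Ulla ∩ Yuki ∩ Viktor ∩ Ugo ∩ Ben ∩ Hana: 08:15-09:30, 10:30-11:00, 12:15-14:30.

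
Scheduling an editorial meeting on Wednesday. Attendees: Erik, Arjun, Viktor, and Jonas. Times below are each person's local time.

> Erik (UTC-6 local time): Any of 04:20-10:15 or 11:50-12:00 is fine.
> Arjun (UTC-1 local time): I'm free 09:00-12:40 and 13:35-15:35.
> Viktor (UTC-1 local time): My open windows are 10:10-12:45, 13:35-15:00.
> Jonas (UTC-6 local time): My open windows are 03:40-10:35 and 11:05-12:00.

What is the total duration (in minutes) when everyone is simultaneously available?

235

Erik in UTC: 10:20-16:15, 17:50-18:00 (add 6h to convert from UTC-6).
Arjun in UTC: 10:00-13:40, 14:35-16:35 (add 1h to convert from UTC-1).
Viktor in UTC: 11:10-13:45, 14:35-16:00 (add 1h to convert from UTC-1).
Jonas in UTC: 09:40-16:35, 17:05-18:00 (add 6h to convert from UTC-6).
Erik ∩ Arjun: 10:20-13:40, 14:35-16:15.
Erik ∩ Arjun ∩ Viktor: 11:10-13:40, 14:35-16:00.
Erik ∩ Arjun ∩ Viktor ∩ Jonas: 11:10-13:40, 14:35-16:00.
So the common availability across everyone is 11:10-13:40, 14:35-16:00.
Summing the common windows: 150 + 85 = 235 minutes.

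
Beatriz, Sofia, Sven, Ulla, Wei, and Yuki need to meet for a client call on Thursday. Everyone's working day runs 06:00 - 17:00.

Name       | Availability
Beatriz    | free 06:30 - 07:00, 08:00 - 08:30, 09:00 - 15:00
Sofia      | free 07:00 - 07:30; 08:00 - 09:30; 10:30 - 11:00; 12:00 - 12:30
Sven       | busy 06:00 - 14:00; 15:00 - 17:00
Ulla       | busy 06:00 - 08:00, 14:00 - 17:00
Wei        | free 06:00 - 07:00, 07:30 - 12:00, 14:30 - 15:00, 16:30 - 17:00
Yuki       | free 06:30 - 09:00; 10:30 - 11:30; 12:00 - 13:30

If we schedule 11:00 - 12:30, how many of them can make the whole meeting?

Beatriz free: 06:30-07:00, 08:00-08:30, 09:00-15:00.
Sofia free: 07:00-07:30, 08:00-09:30, 10:30-11:00, 12:00-12:30.
Sven free: 14:00-15:00 (invert busy blocks within the working day).
Ulla free: 08:00-14:00 (invert busy blocks within the working day).
Wei free: 06:00-07:00, 07:30-12:00, 14:30-15:00, 16:30-17:00.
Yuki free: 06:30-09:00, 10:30-11:30, 12:00-13:30.
Beatriz and Ulla can make the full 11:00-12:30 slot — that's 2.

2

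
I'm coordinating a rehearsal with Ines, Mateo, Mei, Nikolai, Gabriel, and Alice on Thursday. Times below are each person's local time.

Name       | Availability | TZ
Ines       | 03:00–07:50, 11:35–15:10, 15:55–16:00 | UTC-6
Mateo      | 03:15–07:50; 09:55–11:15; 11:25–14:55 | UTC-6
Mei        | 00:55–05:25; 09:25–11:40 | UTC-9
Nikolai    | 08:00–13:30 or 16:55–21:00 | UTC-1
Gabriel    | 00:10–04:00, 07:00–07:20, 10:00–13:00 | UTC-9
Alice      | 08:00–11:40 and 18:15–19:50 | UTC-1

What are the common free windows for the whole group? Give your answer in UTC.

Ines in UTC: 09:00-13:50, 17:35-21:10, 21:55-22:00 (add 6h to convert from UTC-6).
Mateo in UTC: 09:15-13:50, 15:55-17:15, 17:25-20:55 (add 6h to convert from UTC-6).
Mei in UTC: 09:55-14:25, 18:25-20:40 (add 9h to convert from UTC-9).
Nikolai in UTC: 09:00-14:30, 17:55-22:00 (add 1h to convert from UTC-1).
Gabriel in UTC: 09:10-13:00, 16:00-16:20, 19:00-22:00 (add 9h to convert from UTC-9).
Alice in UTC: 09:00-12:40, 19:15-20:50 (add 1h to convert from UTC-1).
Ines ∩ Mateo: 09:15-13:50, 17:35-20:55.
Ines ∩ Mateo ∩ Mei: 09:55-13:50, 18:25-20:40.
Ines ∩ Mateo ∩ Mei ∩ Nikolai: 09:55-13:50, 18:25-20:40.
Ines ∩ Mateo ∩ Mei ∩ Nikolai ∩ Gabriel: 09:55-13:00, 19:00-20:40.
Ines ∩ Mateo ∩ Mei ∩ Nikolai ∩ Gabriel ∩ Alice: 09:55-12:40, 19:15-20:40.

09:55-12:40, 19:15-20:40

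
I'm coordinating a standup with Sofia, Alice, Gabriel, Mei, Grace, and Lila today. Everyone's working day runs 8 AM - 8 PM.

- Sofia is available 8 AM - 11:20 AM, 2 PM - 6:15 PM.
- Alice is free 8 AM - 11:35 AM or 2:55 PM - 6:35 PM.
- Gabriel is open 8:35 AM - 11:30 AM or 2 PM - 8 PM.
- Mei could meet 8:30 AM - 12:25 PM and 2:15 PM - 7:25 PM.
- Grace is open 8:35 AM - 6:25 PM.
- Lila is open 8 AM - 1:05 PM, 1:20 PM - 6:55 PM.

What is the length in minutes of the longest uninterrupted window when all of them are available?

Sofia ∩ Alice: 08:00-11:20, 14:55-18:15.
Sofia ∩ Alice ∩ Gabriel: 08:35-11:20, 14:55-18:15.
Sofia ∩ Alice ∩ Gabriel ∩ Mei: 08:35-11:20, 14:55-18:15.
Sofia ∩ Alice ∩ Gabriel ∩ Mei ∩ Grace: 08:35-11:20, 14:55-18:15.
Sofia ∩ Alice ∩ Gabriel ∩ Mei ∩ Grace ∩ Lila: 08:35-11:20, 14:55-18:15.
The longest is 14:55-18:15 at 200 minutes.

200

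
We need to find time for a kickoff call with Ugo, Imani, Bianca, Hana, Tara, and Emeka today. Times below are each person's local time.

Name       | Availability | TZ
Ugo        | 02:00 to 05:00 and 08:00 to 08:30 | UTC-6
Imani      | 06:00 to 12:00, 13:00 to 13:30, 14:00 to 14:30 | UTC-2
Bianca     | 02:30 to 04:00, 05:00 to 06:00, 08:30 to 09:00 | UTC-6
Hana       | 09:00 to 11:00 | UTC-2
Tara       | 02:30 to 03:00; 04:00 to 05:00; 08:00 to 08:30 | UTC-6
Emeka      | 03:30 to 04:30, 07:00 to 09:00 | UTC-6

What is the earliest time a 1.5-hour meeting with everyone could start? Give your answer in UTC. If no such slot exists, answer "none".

Ugo in UTC: 08:00-11:00, 14:00-14:30 (add 6h to convert from UTC-6).
Imani in UTC: 08:00-14:00, 15:00-15:30, 16:00-16:30 (add 2h to convert from UTC-2).
Bianca in UTC: 08:30-10:00, 11:00-12:00, 14:30-15:00 (add 6h to convert from UTC-6).
Hana in UTC: 11:00-13:00 (add 2h to convert from UTC-2).
Tara in UTC: 08:30-09:00, 10:00-11:00, 14:00-14:30 (add 6h to convert from UTC-6).
Emeka in UTC: 09:30-10:30, 13:00-15:00 (add 6h to convert from UTC-6).
Ugo ∩ Imani: 08:00-11:00.
Ugo ∩ Imani ∩ Bianca: 08:30-10:00.
Ugo ∩ Imani ∩ Bianca ∩ Hana: ∅.
Ugo ∩ Imani ∩ Bianca ∩ Hana ∩ Tara: ∅.
Ugo ∩ Imani ∩ Bianca ∩ Hana ∩ Tara ∩ Emeka: ∅.
There is no time when everyone is free.
No common window is at least 90 minutes long.

none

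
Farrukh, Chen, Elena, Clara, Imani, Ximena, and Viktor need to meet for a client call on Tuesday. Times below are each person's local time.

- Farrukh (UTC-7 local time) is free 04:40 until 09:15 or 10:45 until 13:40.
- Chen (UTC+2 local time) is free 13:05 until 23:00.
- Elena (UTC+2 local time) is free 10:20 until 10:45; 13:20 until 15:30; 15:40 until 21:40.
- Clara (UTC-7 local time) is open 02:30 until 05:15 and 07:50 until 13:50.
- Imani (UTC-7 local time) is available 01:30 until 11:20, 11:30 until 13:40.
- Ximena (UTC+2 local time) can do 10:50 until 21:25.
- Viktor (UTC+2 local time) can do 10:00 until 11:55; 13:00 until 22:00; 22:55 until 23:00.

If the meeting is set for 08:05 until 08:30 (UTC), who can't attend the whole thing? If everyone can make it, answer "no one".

Chen, Clara, Elena, Farrukh, Imani, Ximena

Farrukh in UTC: 11:40-16:15, 17:45-20:40 (add 7h to convert from UTC-7).
Chen in UTC: 11:05-21:00 (subtract 2h to convert from UTC+2).
Elena in UTC: 08:20-08:45, 11:20-13:30, 13:40-19:40 (subtract 2h to convert from UTC+2).
Clara in UTC: 09:30-12:15, 14:50-20:50 (add 7h to convert from UTC-7).
Imani in UTC: 08:30-18:20, 18:30-20:40 (add 7h to convert from UTC-7).
Ximena in UTC: 08:50-19:25 (subtract 2h to convert from UTC+2).
Viktor in UTC: 08:00-09:55, 11:00-20:00, 20:55-21:00 (subtract 2h to convert from UTC+2).
Farrukh: not fully free for 08:05-08:30. Chen: not fully free for 08:05-08:30. Elena: not fully free for 08:05-08:30. Clara: not fully free for 08:05-08:30. Imani: not fully free for 08:05-08:30. Ximena: not fully free for 08:05-08:30. Viktor: free for 08:05-08:30.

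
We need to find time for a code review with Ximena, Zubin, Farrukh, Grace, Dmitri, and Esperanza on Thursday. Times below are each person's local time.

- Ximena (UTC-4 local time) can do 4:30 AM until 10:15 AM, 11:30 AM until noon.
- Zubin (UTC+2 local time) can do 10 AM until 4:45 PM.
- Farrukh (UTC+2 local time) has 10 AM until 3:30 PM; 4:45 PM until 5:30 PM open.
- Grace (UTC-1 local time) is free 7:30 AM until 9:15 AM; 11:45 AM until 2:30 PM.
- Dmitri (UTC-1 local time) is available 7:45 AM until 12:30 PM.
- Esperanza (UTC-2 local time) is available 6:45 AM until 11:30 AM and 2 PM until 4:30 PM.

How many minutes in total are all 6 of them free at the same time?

Ximena in UTC: 08:30-14:15, 15:30-16:00 (add 4h to convert from UTC-4).
Zubin in UTC: 08:00-14:45 (subtract 2h to convert from UTC+2).
Farrukh in UTC: 08:00-13:30, 14:45-15:30 (subtract 2h to convert from UTC+2).
Grace in UTC: 08:30-10:15, 12:45-15:30 (add 1h to convert from UTC-1).
Dmitri in UTC: 08:45-13:30 (add 1h to convert from UTC-1).
Esperanza in UTC: 08:45-13:30, 16:00-18:30 (add 2h to convert from UTC-2).
Ximena ∩ Zubin: 08:30-14:15.
Ximena ∩ Zubin ∩ Farrukh: 08:30-13:30.
Ximena ∩ Zubin ∩ Farrukh ∩ Grace: 08:30-10:15, 12:45-13:30.
Ximena ∩ Zubin ∩ Farrukh ∩ Grace ∩ Dmitri: 08:45-10:15, 12:45-13:30.
Ximena ∩ Zubin ∩ Farrukh ∩ Grace ∩ Dmitri ∩ Esperanza: 08:45-10:15, 12:45-13:30.
Summing the common windows: 90 + 45 = 135 minutes.

135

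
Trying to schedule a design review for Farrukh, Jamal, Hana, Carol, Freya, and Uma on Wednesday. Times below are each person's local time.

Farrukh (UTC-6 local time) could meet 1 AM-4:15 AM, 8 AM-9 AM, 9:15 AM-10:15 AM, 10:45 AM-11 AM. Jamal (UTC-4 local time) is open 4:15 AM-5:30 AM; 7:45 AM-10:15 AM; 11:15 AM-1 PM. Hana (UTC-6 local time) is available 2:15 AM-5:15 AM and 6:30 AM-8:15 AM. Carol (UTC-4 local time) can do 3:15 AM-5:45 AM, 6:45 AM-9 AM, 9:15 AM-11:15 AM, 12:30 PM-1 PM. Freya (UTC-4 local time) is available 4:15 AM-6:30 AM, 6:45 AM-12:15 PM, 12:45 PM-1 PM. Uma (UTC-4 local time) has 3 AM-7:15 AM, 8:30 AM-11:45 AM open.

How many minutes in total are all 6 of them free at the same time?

Farrukh in UTC: 07:00-10:15, 14:00-15:00, 15:15-16:15, 16:45-17:00 (add 6h to convert from UTC-6).
Jamal in UTC: 08:15-09:30, 11:45-14:15, 15:15-17:00 (add 4h to convert from UTC-4).
Hana in UTC: 08:15-11:15, 12:30-14:15 (add 6h to convert from UTC-6).
Carol in UTC: 07:15-09:45, 10:45-13:00, 13:15-15:15, 16:30-17:00 (add 4h to convert from UTC-4).
Freya in UTC: 08:15-10:30, 10:45-16:15, 16:45-17:00 (add 4h to convert from UTC-4).
Uma in UTC: 07:00-11:15, 12:30-15:45 (add 4h to convert from UTC-4).
Farrukh ∩ Jamal: 08:15-09:30, 14:00-14:15, 15:15-16:15, 16:45-17:00.
Farrukh ∩ Jamal ∩ Hana: 08:15-09:30, 14:00-14:15.
Farrukh ∩ Jamal ∩ Hana ∩ Carol: 08:15-09:30, 14:00-14:15.
Farrukh ∩ Jamal ∩ Hana ∩ Carol ∩ Freya: 08:15-09:30, 14:00-14:15.
Farrukh ∩ Jamal ∩ Hana ∩ Carol ∩ Freya ∩ Uma: 08:15-09:30, 14:00-14:15.
Those are the intersection windows.
Summing the common windows: 75 + 15 = 90 minutes.

90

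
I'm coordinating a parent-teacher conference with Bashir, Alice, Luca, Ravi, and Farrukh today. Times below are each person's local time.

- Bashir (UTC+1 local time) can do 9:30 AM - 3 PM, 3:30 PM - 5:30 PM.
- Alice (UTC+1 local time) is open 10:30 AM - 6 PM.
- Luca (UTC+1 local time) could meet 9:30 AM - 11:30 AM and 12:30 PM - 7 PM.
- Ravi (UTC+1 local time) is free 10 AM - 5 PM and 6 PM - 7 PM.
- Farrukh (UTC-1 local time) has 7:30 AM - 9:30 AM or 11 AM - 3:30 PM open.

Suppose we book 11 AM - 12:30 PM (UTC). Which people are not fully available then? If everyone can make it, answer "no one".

Bashir in UTC: 08:30-14:00, 14:30-16:30 (subtract 1h to convert from UTC+1).
Alice in UTC: 09:30-17:00 (subtract 1h to convert from UTC+1).
Luca in UTC: 08:30-10:30, 11:30-18:00 (subtract 1h to convert from UTC+1).
Ravi in UTC: 09:00-16:00, 17:00-18:00 (subtract 1h to convert from UTC+1).
Farrukh in UTC: 08:30-10:30, 12:00-16:30 (add 1h to convert from UTC-1).
Bashir: free for 11:00-12:30. Alice: free for 11:00-12:30. Luca: not fully free for 11:00-12:30. Ravi: free for 11:00-12:30. Farrukh: not fully free for 11:00-12:30.

Farrukh, Luca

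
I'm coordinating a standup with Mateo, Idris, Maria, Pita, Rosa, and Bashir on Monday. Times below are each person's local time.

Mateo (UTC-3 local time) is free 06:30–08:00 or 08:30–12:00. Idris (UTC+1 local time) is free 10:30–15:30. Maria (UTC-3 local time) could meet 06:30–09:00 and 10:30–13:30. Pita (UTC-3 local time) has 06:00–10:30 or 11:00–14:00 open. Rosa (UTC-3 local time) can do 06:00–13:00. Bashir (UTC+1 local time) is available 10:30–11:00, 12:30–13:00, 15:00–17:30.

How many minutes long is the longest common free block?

Mateo in UTC: 09:30-11:00, 11:30-15:00 (add 3h to convert from UTC-3).
Idris in UTC: 09:30-14:30 (subtract 1h to convert from UTC+1).
Maria in UTC: 09:30-12:00, 13:30-16:30 (add 3h to convert from UTC-3).
Pita in UTC: 09:00-13:30, 14:00-17:00 (add 3h to convert from UTC-3).
Rosa in UTC: 09:00-16:00 (add 3h to convert from UTC-3).
Bashir in UTC: 09:30-10:00, 11:30-12:00, 14:00-16:30 (subtract 1h to convert from UTC+1).
Mateo ∩ Idris: 09:30-11:00, 11:30-14:30.
Mateo ∩ Idris ∩ Maria: 09:30-11:00, 11:30-12:00, 13:30-14:30.
Mateo ∩ Idris ∩ Maria ∩ Pita: 09:30-11:00, 11:30-12:00, 14:00-14:30.
Mateo ∩ Idris ∩ Maria ∩ Pita ∩ Rosa: 09:30-11:00, 11:30-12:00, 14:00-14:30.
Mateo ∩ Idris ∩ Maria ∩ Pita ∩ Rosa ∩ Bashir: 09:30-10:00, 11:30-12:00, 14:00-14:30.
The longest is 09:30-10:00 at 30 minutes.

30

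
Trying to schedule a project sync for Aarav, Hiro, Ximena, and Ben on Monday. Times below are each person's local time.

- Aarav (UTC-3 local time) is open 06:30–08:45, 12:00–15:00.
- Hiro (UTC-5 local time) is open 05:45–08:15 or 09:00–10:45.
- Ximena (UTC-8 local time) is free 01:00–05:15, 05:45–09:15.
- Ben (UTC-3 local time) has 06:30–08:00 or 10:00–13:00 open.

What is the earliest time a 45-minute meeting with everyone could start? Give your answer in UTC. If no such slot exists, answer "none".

15:00

Aarav in UTC: 09:30-11:45, 15:00-18:00 (add 3h to convert from UTC-3).
Hiro in UTC: 10:45-13:15, 14:00-15:45 (add 5h to convert from UTC-5).
Ximena in UTC: 09:00-13:15, 13:45-17:15 (add 8h to convert from UTC-8).
Ben in UTC: 09:30-11:00, 13:00-16:00 (add 3h to convert from UTC-3).
Aarav ∩ Hiro: 10:45-11:45, 15:00-15:45.
Aarav ∩ Hiro ∩ Ximena: 10:45-11:45, 15:00-15:45.
Aarav ∩ Hiro ∩ Ximena ∩ Ben: 10:45-11:00, 15:00-15:45.
The first common window of at least 45 minutes is 15:00-15:45, so the earliest start is 15:00.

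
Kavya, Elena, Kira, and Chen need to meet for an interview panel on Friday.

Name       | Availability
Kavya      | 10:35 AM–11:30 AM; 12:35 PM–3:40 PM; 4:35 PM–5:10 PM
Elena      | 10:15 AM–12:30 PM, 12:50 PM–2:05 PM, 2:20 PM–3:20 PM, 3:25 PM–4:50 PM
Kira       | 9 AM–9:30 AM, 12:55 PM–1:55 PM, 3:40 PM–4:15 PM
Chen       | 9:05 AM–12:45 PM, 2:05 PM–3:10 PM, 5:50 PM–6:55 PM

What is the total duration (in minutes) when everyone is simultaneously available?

Kavya ∩ Elena: 10:35-11:30, 12:50-14:05, 14:20-15:20, 15:25-15:40, 16:35-16:50.
Kavya ∩ Elena ∩ Kira: 12:55-13:55.
Kavya ∩ Elena ∩ Kira ∩ Chen: ∅.
There is no time when everyone is free.
There is no common window, so the total is 0 minutes.

0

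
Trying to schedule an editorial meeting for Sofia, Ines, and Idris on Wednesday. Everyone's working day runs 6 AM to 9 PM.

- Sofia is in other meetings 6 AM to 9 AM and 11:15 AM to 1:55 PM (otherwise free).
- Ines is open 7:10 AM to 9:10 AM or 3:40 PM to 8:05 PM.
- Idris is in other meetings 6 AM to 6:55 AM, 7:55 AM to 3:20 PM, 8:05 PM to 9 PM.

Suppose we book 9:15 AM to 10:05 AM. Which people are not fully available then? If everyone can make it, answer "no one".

Sofia free: 09:00-11:15, 13:55-21:00 (invert busy blocks within the working day).
Ines free: 07:10-09:10, 15:40-20:05.
Idris free: 06:55-07:55, 15:20-20:05 (invert busy blocks within the working day).
Sofia: free for 09:15-10:05. Ines: not fully free for 09:15-10:05. Idris: not fully free for 09:15-10:05.

Idris, Ines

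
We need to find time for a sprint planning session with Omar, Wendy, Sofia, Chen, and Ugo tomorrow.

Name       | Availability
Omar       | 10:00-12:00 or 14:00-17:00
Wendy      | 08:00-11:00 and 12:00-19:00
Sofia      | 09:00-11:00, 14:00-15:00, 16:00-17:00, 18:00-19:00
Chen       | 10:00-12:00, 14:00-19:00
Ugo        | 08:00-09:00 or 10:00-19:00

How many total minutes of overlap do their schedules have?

Omar ∩ Wendy: 10:00-11:00, 14:00-17:00.
Omar ∩ Wendy ∩ Sofia: 10:00-11:00, 14:00-15:00, 16:00-17:00.
Omar ∩ Wendy ∩ Sofia ∩ Chen: 10:00-11:00, 14:00-15:00, 16:00-17:00.
Omar ∩ Wendy ∩ Sofia ∩ Chen ∩ Ugo: 10:00-11:00, 14:00-15:00, 16:00-17:00.
Summing the common windows: 60 + 60 + 60 = 180 minutes.

180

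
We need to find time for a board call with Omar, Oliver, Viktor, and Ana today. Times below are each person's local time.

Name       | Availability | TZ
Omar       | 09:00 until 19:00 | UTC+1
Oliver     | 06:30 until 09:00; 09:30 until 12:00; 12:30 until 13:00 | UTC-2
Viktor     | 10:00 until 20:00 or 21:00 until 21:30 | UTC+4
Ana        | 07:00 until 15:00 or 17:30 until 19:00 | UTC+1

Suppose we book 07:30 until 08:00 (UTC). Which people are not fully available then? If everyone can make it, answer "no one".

Oliver, Omar

Omar in UTC: 08:00-18:00 (subtract 1h to convert from UTC+1).
Oliver in UTC: 08:30-11:00, 11:30-14:00, 14:30-15:00 (add 2h to convert from UTC-2).
Viktor in UTC: 06:00-16:00, 17:00-17:30 (subtract 4h to convert from UTC+4).
Ana in UTC: 06:00-14:00, 16:30-18:00 (subtract 1h to convert from UTC+1).
Omar: not fully free for 07:30-08:00. Oliver: not fully free for 07:30-08:00. Viktor: free for 07:30-08:00. Ana: free for 07:30-08:00.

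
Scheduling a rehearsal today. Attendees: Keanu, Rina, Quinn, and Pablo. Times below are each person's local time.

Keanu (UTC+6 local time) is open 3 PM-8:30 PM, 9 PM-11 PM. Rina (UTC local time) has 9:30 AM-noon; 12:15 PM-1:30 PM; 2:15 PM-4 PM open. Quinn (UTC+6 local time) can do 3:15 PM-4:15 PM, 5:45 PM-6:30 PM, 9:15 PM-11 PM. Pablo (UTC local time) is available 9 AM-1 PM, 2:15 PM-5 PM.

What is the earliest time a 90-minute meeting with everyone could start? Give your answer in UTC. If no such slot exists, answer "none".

none

Keanu in UTC: 09:00-14:30, 15:00-17:00 (subtract 6h to convert from UTC+6).
Rina in UTC: 09:30-12:00, 12:15-13:30, 14:15-16:00.
Quinn in UTC: 09:15-10:15, 11:45-12:30, 15:15-17:00 (subtract 6h to convert from UTC+6).
Pablo in UTC: 09:00-13:00, 14:15-17:00.
Keanu ∩ Rina: 09:30-12:00, 12:15-13:30, 14:15-14:30, 15:00-16:00.
Keanu ∩ Rina ∩ Quinn: 09:30-10:15, 11:45-12:00, 12:15-12:30, 15:15-16:00.
Keanu ∩ Rina ∩ Quinn ∩ Pablo: 09:30-10:15, 11:45-12:00, 12:15-12:30, 15:15-16:00.
No common window is at least 90 minutes long.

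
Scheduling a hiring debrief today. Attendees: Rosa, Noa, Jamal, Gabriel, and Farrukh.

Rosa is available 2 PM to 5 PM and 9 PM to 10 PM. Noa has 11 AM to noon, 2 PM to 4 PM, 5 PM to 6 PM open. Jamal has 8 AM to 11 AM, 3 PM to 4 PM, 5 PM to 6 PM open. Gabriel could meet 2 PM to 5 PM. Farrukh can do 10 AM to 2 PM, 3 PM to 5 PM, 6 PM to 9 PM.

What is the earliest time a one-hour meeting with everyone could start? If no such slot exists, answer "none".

Rosa ∩ Noa: 14:00-16:00.
Rosa ∩ Noa ∩ Jamal: 15:00-16:00.
Rosa ∩ Noa ∩ Jamal ∩ Gabriel: 15:00-16:00.
Rosa ∩ Noa ∩ Jamal ∩ Gabriel ∩ Farrukh: 15:00-16:00.
The first common window of at least 60 minutes is 15:00-16:00, so the earliest start is 15:00.

15:00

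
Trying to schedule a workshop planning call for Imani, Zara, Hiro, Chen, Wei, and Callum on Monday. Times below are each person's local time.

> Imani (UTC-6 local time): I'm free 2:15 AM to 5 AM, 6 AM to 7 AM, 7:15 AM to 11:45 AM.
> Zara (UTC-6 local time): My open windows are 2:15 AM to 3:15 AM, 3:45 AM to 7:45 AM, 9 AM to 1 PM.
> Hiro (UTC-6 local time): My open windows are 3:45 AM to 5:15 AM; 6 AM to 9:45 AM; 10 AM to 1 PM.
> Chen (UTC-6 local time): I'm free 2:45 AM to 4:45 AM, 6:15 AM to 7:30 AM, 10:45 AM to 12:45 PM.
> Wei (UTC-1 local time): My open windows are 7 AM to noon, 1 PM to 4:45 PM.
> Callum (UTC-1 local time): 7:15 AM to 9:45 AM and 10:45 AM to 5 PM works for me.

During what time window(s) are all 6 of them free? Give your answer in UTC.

09:45-10:45, 12:15-13:00, 16:45-17:45

Imani in UTC: 08:15-11:00, 12:00-13:00, 13:15-17:45 (add 6h to convert from UTC-6).
Zara in UTC: 08:15-09:15, 09:45-13:45, 15:00-19:00 (add 6h to convert from UTC-6).
Hiro in UTC: 09:45-11:15, 12:00-15:45, 16:00-19:00 (add 6h to convert from UTC-6).
Chen in UTC: 08:45-10:45, 12:15-13:30, 16:45-18:45 (add 6h to convert from UTC-6).
Wei in UTC: 08:00-13:00, 14:00-17:45 (add 1h to convert from UTC-1).
Callum in UTC: 08:15-10:45, 11:45-18:00 (add 1h to convert from UTC-1).
Imani ∩ Zara: 08:15-09:15, 09:45-11:00, 12:00-13:00, 13:15-13:45, 15:00-17:45.
Imani ∩ Zara ∩ Hiro: 09:45-11:00, 12:00-13:00, 13:15-13:45, 15:00-15:45, 16:00-17:45.
Imani ∩ Zara ∩ Hiro ∩ Chen: 09:45-10:45, 12:15-13:00, 13:15-13:30, 16:45-17:45.
Imani ∩ Zara ∩ Hiro ∩ Chen ∩ Wei: 09:45-10:45, 12:15-13:00, 16:45-17:45.
Imani ∩ Zara ∩ Hiro ∩ Chen ∩ Wei ∩ Callum: 09:45-10:45, 12:15-13:00, 16:45-17:45.
Those are the intersection windows.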